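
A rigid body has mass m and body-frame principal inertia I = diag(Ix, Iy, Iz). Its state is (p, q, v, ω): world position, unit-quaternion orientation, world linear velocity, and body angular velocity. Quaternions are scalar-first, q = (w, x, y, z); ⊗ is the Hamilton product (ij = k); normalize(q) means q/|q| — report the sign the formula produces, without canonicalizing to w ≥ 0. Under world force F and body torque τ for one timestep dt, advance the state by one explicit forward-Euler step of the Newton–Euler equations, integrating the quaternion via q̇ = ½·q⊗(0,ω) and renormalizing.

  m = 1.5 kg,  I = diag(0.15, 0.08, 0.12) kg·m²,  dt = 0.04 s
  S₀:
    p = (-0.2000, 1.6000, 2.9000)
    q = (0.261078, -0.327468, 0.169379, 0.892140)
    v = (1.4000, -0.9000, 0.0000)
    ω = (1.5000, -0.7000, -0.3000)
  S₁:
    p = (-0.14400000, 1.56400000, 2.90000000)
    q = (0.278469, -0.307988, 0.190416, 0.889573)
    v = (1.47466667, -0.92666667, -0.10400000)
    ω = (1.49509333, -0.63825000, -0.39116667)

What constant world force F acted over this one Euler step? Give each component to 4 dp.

F = (2.8000, -1.0000, -3.9000)

velocity change Δv = (0.07466667, -0.02666667, -0.10400000)
applied force F = (2.8000, -1.0000, -3.9000)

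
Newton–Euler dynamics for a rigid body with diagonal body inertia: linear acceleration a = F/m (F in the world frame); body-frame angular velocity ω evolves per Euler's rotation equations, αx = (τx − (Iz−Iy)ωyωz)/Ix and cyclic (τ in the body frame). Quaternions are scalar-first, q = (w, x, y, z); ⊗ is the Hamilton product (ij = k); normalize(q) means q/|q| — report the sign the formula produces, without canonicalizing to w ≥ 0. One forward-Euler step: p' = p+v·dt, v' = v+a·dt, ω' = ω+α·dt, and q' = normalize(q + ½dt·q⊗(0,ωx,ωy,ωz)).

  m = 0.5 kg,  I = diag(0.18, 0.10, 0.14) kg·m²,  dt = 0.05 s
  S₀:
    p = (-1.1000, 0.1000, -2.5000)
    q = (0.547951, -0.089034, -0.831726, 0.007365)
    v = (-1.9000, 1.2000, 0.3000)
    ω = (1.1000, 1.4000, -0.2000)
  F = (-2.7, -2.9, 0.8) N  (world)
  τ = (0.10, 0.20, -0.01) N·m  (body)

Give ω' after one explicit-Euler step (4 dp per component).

ω' = (1.1309, 1.5044, -0.1596)

ω×(Iω) gyroscopic = (-0.0112, -0.0088, -0.1232)
angular accel α = (0.6178, 2.0880, 0.8086)
ω + α·dt = (1.1309, 1.5044, -0.1596)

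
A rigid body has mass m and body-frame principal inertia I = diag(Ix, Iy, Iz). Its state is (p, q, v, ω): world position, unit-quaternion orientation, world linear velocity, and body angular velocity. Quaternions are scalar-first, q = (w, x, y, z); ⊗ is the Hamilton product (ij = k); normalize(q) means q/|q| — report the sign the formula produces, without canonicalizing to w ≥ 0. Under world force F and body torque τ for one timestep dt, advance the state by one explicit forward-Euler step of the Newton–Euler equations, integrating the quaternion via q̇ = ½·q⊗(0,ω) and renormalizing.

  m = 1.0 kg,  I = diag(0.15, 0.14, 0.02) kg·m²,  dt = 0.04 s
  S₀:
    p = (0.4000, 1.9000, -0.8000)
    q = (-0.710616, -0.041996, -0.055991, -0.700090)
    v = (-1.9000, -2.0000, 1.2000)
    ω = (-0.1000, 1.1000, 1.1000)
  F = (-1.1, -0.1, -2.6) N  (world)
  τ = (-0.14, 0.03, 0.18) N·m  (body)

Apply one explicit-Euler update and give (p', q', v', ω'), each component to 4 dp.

α = I⁻¹(τ − ω×Iω) = (0.0347, 0.3164, 8.9450)
new body rate ω' = (-0.0986, 1.1127, 1.4578)
2q̇ = q⊗(0,ω) = (0.8274895, 0.7795705, -0.6654730, -0.8334723)
q' = normalize(q + ½dt·q⊗(0,ω)) = (-0.6937, -0.0264, -0.0693, -0.7164)
p' = p + v·dt = (0.3240, 1.8200, -0.7520)
v' = v + a·dt = (-1.9440, -2.0040, 1.0960)

p' = (0.3240, 1.8200, -0.7520)
q' = (-0.6937, -0.0264, -0.0693, -0.7164)
v' = (-1.9440, -2.0040, 1.0960)
ω' = (-0.0986, 1.1127, 1.4578)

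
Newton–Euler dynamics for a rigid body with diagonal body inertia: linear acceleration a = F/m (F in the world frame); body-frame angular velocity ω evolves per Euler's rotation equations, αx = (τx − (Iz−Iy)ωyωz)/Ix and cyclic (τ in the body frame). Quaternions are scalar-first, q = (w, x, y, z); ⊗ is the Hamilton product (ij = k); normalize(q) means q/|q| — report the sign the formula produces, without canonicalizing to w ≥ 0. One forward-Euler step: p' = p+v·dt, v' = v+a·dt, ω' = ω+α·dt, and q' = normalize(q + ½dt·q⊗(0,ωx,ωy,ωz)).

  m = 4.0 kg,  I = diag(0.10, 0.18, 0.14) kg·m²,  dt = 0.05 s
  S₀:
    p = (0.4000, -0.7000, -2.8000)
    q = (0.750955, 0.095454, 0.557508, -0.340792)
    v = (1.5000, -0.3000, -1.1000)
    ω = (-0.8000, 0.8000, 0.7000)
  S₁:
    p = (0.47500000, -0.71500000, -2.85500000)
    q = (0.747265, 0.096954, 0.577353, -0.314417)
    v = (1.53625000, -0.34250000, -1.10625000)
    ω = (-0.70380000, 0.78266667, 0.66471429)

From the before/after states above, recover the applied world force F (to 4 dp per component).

F = (2.9000, -3.4000, -0.5000)

velocity change Δv = (0.03625000, -0.04250000, -0.00625000)
m·(v₁−v₀)/dt = (2.9000, -3.4000, -0.5000)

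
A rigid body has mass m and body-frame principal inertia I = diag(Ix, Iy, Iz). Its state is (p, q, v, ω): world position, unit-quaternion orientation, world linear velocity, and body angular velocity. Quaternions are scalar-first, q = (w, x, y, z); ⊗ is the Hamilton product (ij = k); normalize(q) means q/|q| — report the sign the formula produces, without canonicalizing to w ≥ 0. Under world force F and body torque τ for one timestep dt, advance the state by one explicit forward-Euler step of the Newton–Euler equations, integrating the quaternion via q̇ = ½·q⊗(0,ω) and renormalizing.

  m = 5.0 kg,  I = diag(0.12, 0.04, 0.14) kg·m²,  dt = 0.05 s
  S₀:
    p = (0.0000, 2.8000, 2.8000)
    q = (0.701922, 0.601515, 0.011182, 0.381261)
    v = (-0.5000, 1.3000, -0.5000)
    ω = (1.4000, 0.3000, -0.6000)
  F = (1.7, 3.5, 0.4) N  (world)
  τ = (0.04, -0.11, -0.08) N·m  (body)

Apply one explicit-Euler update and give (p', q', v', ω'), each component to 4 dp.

a = F/m = (0.3400, 0.7000, 0.0800)
p + v·dt = (-0.0250, 2.8650, 2.7750)
new velocity v' = (-0.4830, 1.3350, -0.4960)
α = I⁻¹(τ − ω×Iω) = (0.4833, -3.1700, -0.3314)
ω + α·dt = (1.4242, 0.1415, -0.6166)
2q̇ = q⊗(0,ω) = (-0.6167190, 0.8616033, 1.1052510, -0.2563535)
q' = normalize(q + ½dt·q⊗(0,ω)) = (0.6860, 0.6226, 0.0388, 0.3746)

p' = (-0.0250, 2.8650, 2.7750)
q' = (0.6860, 0.6226, 0.0388, 0.3746)
v' = (-0.4830, 1.3350, -0.4960)
ω' = (1.4242, 0.1415, -0.6166)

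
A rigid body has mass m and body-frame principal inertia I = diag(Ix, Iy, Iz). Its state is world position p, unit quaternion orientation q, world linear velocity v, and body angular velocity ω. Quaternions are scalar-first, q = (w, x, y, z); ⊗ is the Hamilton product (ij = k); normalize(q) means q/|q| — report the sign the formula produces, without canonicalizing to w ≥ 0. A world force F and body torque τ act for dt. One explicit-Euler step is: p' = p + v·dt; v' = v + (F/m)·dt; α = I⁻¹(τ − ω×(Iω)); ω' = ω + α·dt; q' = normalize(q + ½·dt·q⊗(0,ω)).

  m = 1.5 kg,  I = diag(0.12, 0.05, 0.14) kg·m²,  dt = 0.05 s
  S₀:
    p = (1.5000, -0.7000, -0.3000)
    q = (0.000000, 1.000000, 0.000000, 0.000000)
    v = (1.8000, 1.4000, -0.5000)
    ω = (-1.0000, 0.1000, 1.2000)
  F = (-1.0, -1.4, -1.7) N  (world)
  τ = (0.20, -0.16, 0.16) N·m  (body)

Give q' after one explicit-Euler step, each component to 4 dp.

q' = (0.0250, 0.9992, -0.0300, 0.0025)

Hamilton product q⊗(0,ω) = (1.0000000, 0.0000000, -1.2000000, 0.1000000)
q + ½dt·q⊗(0,ω), renormalized = (0.0250, 0.9992, -0.0300, 0.0025)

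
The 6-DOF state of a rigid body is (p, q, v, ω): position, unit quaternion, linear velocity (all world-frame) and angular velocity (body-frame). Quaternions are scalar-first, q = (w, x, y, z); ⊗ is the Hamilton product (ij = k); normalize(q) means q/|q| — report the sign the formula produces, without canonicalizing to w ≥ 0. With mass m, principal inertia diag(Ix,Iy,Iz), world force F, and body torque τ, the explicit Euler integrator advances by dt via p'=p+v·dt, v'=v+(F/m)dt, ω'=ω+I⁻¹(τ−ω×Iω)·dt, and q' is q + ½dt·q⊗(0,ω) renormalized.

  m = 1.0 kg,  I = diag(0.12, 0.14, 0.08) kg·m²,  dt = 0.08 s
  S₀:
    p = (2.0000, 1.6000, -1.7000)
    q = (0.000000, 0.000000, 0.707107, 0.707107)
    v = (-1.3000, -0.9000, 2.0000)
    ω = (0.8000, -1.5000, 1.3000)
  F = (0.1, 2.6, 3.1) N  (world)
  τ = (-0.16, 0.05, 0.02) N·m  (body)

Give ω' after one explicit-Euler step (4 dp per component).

precession coupling ω×(Iω) = (0.1170, 0.0416, -0.0240)
α = I⁻¹(τ − ω×Iω) = (-2.3083, 0.0600, 0.5500)
ω' = ω + α·dt = (0.6153, -1.4952, 1.3440)

ω' = (0.6153, -1.4952, 1.3440)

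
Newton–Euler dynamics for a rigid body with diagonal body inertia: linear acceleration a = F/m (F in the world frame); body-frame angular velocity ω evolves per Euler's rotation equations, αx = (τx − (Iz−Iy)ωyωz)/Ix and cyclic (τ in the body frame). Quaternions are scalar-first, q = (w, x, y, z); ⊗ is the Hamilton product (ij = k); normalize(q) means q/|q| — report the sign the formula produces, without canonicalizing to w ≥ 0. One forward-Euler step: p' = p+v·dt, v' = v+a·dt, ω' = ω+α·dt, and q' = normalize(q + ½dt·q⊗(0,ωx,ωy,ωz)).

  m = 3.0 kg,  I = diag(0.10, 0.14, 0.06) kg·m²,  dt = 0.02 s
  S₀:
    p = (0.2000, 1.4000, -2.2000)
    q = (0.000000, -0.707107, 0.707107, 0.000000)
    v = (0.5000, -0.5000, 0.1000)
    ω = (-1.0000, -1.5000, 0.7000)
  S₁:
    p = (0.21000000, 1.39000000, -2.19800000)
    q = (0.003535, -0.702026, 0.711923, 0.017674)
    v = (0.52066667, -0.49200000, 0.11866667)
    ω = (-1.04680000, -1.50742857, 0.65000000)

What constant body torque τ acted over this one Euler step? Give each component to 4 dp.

ω₁ − ω₀ = (-0.04680000, -0.00742857, -0.05000000)
precession coupling = (0.0840, -0.0280, 0.0600)
applied torque τ = (-0.1500, -0.0800, -0.0900)

τ = (-0.1500, -0.0800, -0.0900)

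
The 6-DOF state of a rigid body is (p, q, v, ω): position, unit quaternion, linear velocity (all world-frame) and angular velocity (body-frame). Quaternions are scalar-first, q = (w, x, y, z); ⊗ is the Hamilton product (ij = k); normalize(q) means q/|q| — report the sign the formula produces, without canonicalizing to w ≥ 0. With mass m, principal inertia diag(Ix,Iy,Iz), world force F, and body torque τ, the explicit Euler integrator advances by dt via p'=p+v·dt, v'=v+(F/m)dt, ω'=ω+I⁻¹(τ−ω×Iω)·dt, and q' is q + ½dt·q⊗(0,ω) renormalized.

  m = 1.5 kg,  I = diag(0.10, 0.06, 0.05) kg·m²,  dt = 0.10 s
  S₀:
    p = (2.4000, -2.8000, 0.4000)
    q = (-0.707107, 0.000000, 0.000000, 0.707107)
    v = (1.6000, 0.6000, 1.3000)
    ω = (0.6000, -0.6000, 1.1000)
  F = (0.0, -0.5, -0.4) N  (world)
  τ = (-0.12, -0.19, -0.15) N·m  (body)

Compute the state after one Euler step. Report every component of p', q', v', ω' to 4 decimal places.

p' = (2.5600, -2.7400, 0.5300)
q' = (-0.7442, 0.0000, 0.0423, 0.6666)
v' = (1.6000, 0.5667, 1.2733)
ω' = (0.4734, -0.9717, 0.7712)

angular accel α = (-1.2660, -3.7167, -3.2880)
new body rate ω' = (0.4734, -0.9717, 0.7712)
q⊗(0,ω) = (-0.7778177, 0.0000000, 0.8485284, -0.7778177)
q' = normalize(q + ½dt·q⊗(0,ω)) = (-0.7442, 0.0000, 0.0423, 0.6666)
a = (0.0000, -0.3333, -0.2667)
p + v·dt = (2.5600, -2.7400, 0.5300)
new velocity v' = (1.6000, 0.5667, 1.2733)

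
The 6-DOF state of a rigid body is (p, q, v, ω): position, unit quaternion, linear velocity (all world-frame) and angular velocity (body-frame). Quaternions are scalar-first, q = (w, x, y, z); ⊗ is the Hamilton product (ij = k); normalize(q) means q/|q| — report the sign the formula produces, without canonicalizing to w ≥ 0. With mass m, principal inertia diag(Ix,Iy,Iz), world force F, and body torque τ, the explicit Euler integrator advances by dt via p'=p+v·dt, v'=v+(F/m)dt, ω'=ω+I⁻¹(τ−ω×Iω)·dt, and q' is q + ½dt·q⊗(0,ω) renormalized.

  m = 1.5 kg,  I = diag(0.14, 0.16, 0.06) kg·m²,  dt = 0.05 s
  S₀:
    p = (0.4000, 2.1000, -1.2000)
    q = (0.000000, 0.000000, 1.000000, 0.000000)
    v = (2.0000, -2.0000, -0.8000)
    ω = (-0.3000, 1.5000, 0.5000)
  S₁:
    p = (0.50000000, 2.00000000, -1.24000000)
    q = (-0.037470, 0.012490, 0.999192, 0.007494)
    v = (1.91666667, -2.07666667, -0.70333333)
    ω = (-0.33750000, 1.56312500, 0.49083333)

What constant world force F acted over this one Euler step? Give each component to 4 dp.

F = (-2.5000, -2.3000, 2.9000)

velocity change Δv = (-0.08333333, -0.07666667, 0.09666667)
F = m·Δv/dt = (-2.5000, -2.3000, 2.9000)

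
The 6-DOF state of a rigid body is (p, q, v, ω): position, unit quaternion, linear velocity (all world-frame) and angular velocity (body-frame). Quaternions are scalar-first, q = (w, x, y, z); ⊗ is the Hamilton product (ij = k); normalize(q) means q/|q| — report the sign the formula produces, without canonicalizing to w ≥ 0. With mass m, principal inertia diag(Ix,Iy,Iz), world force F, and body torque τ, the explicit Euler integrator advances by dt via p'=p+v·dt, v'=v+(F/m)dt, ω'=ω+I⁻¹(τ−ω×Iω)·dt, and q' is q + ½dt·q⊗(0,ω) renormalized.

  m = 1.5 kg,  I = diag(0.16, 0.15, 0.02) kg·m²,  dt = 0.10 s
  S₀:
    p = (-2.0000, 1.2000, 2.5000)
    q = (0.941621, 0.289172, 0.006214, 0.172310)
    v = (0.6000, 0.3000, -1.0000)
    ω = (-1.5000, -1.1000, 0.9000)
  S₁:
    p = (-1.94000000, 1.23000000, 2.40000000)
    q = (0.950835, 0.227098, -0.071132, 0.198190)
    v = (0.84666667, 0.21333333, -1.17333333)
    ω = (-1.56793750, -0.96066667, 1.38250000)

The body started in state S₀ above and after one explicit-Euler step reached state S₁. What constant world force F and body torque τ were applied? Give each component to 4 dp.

velocity change Δv = (0.24666667, -0.08666667, -0.17333333)
F = m·Δv/dt = (3.7000, -1.3000, -2.6000)
Δω = ω₁−ω₀ = (-0.06793750, 0.13933333, 0.48250000)
ω₀×(Iω₀) = (0.1287, -0.1890, -0.0165)
applied torque τ = (0.0200, 0.0200, 0.0800)

F = (3.7000, -1.3000, -2.6000)
τ = (0.0200, 0.0200, 0.0800)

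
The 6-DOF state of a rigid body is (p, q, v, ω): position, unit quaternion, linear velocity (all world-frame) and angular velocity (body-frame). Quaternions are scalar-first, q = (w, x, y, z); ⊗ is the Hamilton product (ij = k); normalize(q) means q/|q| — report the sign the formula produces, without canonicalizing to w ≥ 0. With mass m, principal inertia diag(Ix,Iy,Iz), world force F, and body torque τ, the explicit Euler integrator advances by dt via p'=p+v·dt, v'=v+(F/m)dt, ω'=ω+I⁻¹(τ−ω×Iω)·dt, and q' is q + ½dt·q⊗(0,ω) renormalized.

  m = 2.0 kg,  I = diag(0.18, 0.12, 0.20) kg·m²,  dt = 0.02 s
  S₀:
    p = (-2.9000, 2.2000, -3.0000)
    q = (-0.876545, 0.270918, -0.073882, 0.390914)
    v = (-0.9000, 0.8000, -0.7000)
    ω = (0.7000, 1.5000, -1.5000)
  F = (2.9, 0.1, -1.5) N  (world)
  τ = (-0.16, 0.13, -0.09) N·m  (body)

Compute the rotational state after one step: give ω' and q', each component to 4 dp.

(τ − ω×Iω)/I = (0.1111, 0.9083, -0.1350)
ω + α·dt = (0.7022, 1.5182, -1.5027)
Hamilton product q⊗(0,ω) = (0.5075514, -1.0891295, -0.6348007, 1.7729119)
q' = normalize(q + ½dt·q⊗(0,ω)) = (-0.8713, 0.2600, -0.0802, 0.4085)

ω' = (0.7022, 1.5182, -1.5027)
q' = (-0.8713, 0.2600, -0.0802, 0.4085)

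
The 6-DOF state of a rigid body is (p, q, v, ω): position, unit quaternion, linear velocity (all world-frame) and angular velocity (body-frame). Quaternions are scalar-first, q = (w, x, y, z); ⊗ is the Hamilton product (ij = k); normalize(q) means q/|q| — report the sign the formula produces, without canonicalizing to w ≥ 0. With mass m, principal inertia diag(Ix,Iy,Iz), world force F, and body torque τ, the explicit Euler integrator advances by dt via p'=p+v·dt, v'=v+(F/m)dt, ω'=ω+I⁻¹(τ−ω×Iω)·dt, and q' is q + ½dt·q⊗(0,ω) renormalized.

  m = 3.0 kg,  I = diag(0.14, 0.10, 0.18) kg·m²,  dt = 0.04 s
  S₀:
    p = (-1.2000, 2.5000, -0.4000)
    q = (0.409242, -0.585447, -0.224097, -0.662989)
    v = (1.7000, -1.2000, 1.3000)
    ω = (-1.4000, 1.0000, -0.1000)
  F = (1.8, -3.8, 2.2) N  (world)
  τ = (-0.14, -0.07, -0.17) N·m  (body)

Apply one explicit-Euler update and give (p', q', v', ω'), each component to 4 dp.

a = (0.6000, -1.2667, 0.7333)
new position p' = (-1.1320, 2.4520, -0.3480)
new velocity v' = (1.7240, -1.2507, 1.3293)
α = I⁻¹(τ − ω×Iω) = (-0.9429, -0.6440, -1.2556)
ω' = ω + α·dt = (-1.4377, 0.9742, -0.1502)
Hamilton product q⊗(0,ω) = (-0.6618277, 0.1124599, 1.2788819, -0.9401070)
q' = normalize(q + ½dt·q⊗(0,ω)) = (0.3958, -0.5829, -0.1984, -0.6814)

p' = (-1.1320, 2.4520, -0.3480)
q' = (0.3958, -0.5829, -0.1984, -0.6814)
v' = (1.7240, -1.2507, 1.3293)
ω' = (-1.4377, 0.9742, -0.1502)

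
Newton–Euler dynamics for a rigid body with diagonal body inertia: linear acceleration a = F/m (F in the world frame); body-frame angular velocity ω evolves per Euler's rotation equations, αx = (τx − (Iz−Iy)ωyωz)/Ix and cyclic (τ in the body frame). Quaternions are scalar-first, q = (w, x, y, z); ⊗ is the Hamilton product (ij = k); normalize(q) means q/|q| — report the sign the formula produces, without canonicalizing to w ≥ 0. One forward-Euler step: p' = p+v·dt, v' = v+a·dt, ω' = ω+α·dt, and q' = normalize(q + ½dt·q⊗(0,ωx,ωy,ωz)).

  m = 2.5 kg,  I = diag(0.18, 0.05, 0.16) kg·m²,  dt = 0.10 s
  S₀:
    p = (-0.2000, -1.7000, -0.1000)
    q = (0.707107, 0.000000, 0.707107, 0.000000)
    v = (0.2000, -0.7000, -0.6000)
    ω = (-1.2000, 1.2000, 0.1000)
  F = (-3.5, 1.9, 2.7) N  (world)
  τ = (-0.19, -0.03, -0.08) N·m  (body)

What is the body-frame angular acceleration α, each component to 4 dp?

α = (-1.1289, -0.5520, -1.6700)

ω×(Iω) gyroscopic = (0.0132, -0.0024, 0.1872)
angular accel α = (-1.1289, -0.5520, -1.6700)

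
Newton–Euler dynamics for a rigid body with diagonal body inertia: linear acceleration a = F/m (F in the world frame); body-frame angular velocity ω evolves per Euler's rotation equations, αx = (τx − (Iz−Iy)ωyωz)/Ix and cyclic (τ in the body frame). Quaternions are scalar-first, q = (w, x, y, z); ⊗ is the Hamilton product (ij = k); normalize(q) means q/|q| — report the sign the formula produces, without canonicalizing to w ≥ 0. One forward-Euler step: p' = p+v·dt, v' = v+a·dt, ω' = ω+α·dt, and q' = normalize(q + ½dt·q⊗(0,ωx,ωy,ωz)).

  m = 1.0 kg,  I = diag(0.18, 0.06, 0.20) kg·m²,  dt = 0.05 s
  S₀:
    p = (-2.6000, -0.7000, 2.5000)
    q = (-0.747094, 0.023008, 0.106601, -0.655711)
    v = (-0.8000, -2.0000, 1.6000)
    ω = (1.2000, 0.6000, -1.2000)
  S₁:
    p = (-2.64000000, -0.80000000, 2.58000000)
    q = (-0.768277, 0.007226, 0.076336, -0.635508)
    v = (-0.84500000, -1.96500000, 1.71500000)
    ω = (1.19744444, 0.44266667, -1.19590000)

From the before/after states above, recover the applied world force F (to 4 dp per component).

Δv = v₁−v₀ = (-0.04500000, 0.03500000, 0.11500000)
m·(v₁−v₀)/dt = (-0.9000, 0.7000, 2.3000)

F = (-0.9000, 0.7000, 2.3000)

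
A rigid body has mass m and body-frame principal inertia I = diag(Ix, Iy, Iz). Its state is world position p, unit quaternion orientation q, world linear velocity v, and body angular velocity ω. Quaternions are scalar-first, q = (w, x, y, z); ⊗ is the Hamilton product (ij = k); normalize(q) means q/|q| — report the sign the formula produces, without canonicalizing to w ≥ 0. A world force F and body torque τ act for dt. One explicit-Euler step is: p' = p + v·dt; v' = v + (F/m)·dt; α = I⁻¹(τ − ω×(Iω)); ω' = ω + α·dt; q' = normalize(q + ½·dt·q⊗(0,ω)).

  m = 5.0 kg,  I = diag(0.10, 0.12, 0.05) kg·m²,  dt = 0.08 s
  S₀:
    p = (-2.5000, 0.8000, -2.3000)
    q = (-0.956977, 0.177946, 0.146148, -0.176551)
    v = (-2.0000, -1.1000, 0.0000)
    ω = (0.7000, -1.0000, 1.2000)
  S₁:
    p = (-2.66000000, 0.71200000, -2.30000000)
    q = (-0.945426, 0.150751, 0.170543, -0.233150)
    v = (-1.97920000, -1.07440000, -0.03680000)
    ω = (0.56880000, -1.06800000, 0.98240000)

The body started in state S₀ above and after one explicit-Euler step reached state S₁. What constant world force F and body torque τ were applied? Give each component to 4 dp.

rate change Δω = (-0.13120000, -0.06800000, -0.21760000)
τ = I·(Δω/dt) + ω₀×(Iω₀) = (-0.0800, -0.0600, -0.1500)
velocity change Δv = (0.02080000, 0.02560000, -0.03680000)
F = m·Δv/dt = (1.3000, 1.6000, -2.3000)

F = (1.3000, 1.6000, -2.3000)
τ = (-0.0800, -0.0600, -0.1500)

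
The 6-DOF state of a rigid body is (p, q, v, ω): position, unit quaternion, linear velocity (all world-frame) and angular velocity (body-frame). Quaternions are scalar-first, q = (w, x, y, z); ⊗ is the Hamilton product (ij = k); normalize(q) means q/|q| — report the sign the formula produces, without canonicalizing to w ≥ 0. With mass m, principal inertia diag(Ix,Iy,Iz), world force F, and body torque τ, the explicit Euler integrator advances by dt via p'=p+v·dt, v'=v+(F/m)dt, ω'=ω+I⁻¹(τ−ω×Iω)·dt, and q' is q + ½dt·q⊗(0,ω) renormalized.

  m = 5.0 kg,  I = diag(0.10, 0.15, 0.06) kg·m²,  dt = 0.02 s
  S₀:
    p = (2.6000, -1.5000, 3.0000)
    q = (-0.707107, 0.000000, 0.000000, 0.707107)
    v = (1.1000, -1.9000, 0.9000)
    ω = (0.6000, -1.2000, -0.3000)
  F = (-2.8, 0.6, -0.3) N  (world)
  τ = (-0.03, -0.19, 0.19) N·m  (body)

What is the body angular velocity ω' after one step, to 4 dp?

ω×(Iω) gyroscopic = (-0.0324, -0.0072, -0.0360)
angular accel α = (0.0240, -1.2187, 3.7667)
ω + α·dt = (0.6005, -1.2244, -0.2247)

ω' = (0.6005, -1.2244, -0.2247)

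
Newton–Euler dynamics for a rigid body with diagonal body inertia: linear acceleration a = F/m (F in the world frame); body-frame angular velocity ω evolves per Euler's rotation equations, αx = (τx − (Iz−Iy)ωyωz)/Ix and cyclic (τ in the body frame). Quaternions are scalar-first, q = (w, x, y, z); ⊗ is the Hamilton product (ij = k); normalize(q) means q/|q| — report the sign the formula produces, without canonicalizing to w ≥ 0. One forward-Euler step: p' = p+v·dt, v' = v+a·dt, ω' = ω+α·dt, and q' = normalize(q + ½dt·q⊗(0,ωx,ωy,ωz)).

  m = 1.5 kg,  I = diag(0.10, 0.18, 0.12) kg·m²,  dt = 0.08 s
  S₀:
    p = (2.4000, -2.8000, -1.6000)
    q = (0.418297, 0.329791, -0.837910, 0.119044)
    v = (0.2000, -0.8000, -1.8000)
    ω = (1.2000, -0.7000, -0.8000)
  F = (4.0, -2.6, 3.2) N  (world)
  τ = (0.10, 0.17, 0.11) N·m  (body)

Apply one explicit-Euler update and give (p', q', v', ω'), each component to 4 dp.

p + v·dt = (2.4160, -2.8640, -1.7440)
v + (F/m)dt = (0.4133, -0.9387, -1.6293)
gyro term ω×Iω = (-0.0336, 0.0192, -0.0672)
angular accel α = (1.3360, 0.8378, 1.4767)
ω' = ω + α·dt = (1.3069, -0.6330, -0.6819)
2q̇ = q⊗(0,ω) = (-0.8870510, 1.2556152, 0.1138777, 0.4400007)
updated quaternion q' = (0.3820, 0.3792, -0.8316, 0.1364)

p' = (2.4160, -2.8640, -1.7440)
q' = (0.3820, 0.3792, -0.8316, 0.1364)
v' = (0.4133, -0.9387, -1.6293)
ω' = (1.3069, -0.6330, -0.6819)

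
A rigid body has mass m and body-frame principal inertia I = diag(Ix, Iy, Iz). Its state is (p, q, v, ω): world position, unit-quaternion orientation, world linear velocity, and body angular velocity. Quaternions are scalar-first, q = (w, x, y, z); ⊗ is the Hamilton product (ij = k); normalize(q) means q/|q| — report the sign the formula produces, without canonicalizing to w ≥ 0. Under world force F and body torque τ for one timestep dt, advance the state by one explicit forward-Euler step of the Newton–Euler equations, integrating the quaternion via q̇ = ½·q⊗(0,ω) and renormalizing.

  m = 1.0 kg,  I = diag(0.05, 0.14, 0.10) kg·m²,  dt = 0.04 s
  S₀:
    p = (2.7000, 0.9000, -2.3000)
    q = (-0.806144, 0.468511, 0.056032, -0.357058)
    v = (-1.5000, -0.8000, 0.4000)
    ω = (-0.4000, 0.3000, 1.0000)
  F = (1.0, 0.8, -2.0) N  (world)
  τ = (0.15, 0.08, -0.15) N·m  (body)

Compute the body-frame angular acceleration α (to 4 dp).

α = (3.2400, 0.4286, -1.3920)

precession coupling ω×(Iω) = (-0.0120, 0.0200, -0.0108)
α = I⁻¹(τ − ω×Iω) = (3.2400, 0.4286, -1.3920)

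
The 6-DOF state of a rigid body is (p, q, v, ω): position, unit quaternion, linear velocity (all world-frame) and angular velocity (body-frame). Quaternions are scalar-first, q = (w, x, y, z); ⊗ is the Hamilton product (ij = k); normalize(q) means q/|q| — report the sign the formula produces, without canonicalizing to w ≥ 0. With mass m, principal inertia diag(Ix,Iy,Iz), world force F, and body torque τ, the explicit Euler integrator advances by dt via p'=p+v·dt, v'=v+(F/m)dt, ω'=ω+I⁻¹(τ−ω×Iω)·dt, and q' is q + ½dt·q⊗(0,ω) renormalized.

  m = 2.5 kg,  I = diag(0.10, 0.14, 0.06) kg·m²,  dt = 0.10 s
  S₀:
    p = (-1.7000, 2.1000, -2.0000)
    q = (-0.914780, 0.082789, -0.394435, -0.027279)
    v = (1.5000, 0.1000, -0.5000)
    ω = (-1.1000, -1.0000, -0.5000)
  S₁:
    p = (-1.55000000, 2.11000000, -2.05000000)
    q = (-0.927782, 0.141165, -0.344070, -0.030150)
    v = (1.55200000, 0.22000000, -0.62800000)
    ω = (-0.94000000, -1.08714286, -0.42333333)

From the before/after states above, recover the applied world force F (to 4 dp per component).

velocity change Δv = (0.05200000, 0.12000000, -0.12800000)
m·(v₁−v₀)/dt = (1.3000, 3.0000, -3.2000)

F = (1.3000, 3.0000, -3.2000)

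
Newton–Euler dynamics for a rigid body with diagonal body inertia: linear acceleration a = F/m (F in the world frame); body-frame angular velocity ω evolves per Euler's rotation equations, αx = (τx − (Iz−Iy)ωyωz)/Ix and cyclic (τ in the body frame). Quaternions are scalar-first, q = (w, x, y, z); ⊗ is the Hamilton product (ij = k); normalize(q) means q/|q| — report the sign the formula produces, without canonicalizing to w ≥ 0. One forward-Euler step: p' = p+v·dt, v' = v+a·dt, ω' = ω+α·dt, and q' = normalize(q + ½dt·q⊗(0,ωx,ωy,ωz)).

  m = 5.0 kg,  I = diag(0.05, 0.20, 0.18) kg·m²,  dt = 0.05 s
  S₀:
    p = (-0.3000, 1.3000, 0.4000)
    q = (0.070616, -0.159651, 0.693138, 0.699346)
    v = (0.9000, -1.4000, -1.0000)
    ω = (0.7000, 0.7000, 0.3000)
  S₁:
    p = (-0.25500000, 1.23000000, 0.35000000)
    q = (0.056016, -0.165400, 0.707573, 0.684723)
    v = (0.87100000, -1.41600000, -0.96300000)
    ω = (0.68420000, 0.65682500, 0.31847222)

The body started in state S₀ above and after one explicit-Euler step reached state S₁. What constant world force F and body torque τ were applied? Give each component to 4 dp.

F = (-2.9000, -1.6000, 3.7000)
τ = (-0.0200, -0.2000, 0.1400)

v₁ − v₀ = (-0.02900000, -0.01600000, 0.03700000)
m·(v₁−v₀)/dt = (-2.9000, -1.6000, 3.7000)
ω₁ − ω₀ = (-0.01580000, -0.04317500, 0.01847222)
ω₀×(Iω₀) = (-0.0042, -0.0273, 0.0735)
τ = I·(Δω/dt) + ω₀×(Iω₀) = (-0.0200, -0.2000, 0.1400)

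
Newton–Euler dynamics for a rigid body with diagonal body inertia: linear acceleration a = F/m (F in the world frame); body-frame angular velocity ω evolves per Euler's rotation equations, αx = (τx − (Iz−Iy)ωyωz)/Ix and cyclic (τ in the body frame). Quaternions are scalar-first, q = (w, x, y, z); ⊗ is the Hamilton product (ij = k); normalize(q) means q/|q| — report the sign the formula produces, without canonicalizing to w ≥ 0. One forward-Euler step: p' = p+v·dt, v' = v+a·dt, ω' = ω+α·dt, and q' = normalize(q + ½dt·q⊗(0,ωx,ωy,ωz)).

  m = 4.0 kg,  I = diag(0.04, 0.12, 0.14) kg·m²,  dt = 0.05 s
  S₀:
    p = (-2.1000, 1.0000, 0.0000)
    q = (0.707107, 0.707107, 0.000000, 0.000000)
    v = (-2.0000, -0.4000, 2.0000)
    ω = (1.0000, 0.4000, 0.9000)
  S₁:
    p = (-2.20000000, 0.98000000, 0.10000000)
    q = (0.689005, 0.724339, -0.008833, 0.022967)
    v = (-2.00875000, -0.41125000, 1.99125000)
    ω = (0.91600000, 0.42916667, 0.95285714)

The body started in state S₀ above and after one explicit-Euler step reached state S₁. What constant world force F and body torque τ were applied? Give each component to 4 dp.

F = (-0.7000, -0.9000, -0.7000)
τ = (-0.0600, -0.0200, 0.1800)

Δv = v₁−v₀ = (-0.00875000, -0.01125000, -0.00875000)
applied force F = (-0.7000, -0.9000, -0.7000)
ω₁ − ω₀ = (-0.08400000, 0.02916667, 0.05285714)
I·α + gyro = (-0.0600, -0.0200, 0.1800)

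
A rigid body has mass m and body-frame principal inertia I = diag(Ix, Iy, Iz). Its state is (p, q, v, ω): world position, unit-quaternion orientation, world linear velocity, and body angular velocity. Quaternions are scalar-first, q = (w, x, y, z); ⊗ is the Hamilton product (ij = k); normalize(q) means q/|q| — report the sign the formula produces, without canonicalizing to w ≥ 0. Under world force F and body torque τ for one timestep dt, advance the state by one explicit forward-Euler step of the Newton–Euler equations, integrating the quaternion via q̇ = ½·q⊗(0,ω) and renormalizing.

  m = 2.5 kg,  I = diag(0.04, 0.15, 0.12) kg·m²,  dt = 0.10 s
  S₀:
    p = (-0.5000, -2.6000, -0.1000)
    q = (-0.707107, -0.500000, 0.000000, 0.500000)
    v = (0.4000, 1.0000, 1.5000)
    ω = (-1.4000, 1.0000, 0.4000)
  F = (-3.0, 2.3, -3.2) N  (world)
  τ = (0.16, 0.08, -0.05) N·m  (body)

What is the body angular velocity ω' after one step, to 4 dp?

ω' = (-0.9700, 1.0235, 0.4867)

ω×(Iω) gyroscopic = (-0.0120, 0.0448, -0.1540)
(τ − ω×Iω)/I = (4.3000, 0.2347, 0.8667)
new body rate ω' = (-0.9700, 1.0235, 0.4867)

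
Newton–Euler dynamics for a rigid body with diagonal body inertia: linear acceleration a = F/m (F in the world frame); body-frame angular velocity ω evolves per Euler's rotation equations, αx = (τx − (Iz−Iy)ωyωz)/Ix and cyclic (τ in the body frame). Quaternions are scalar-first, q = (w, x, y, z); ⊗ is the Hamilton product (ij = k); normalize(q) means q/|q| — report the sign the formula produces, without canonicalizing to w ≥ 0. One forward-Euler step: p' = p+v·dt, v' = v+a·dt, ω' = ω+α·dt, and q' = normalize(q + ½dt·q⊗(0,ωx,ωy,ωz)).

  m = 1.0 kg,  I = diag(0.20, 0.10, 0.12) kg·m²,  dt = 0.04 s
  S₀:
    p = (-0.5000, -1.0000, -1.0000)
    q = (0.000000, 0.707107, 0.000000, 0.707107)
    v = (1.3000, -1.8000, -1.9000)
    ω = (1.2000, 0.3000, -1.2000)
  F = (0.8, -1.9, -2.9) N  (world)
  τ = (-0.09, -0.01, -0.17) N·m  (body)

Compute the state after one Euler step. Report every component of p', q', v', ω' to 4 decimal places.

precession coupling ω×(Iω) = (-0.0072, -0.1152, -0.0360)
α = I⁻¹(τ − ω×Iω) = (-0.4140, 1.0520, -1.1167)
ω' = ω + α·dt = (1.1834, 0.3421, -1.2447)
Hamilton product q⊗(0,ω) = (0.0000000, -0.2121321, 1.6970568, 0.2121321)
q + ½dt·q⊗(0,ω), renormalized = (0.0000, 0.7024, 0.0339, 0.7109)
p + v·dt = (-0.4480, -1.0720, -1.0760)
v + (F/m)dt = (1.3320, -1.8760, -2.0160)

p' = (-0.4480, -1.0720, -1.0760)
q' = (0.0000, 0.7024, 0.0339, 0.7109)
v' = (1.3320, -1.8760, -2.0160)
ω' = (1.1834, 0.3421, -1.2447)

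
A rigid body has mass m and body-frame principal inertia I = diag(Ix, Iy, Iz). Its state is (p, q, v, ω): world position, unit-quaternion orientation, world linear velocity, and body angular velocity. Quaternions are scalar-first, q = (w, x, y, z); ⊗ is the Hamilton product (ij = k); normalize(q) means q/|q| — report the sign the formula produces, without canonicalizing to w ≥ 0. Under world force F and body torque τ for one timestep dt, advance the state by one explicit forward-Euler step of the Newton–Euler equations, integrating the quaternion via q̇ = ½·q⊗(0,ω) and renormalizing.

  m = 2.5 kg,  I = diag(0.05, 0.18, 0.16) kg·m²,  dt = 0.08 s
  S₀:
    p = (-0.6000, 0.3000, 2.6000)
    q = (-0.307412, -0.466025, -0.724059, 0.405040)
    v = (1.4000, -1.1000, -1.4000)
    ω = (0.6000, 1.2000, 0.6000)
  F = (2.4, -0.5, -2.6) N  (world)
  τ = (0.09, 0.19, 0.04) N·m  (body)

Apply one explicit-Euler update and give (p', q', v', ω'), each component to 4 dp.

ω×(Iω) gyroscopic = (-0.0144, -0.0396, 0.0936)
(τ − ω×Iω)/I = (2.0880, 1.2756, -0.3350)
ω + α·dt = (0.7670, 1.3020, 0.5732)
Hamilton product q⊗(0,ω) = (0.9054618, -1.1049306, 0.1537446, -0.3092418)
q' = normalize(q + ½dt·q⊗(0,ω)) = (-0.2707, -0.5093, -0.7167, 0.3920)
linear accel F/m = (0.9600, -0.2000, -1.0400)
new position p' = (-0.4880, 0.2120, 2.4880)
v' = v + a·dt = (1.4768, -1.1160, -1.4832)

p' = (-0.4880, 0.2120, 2.4880)
q' = (-0.2707, -0.5093, -0.7167, 0.3920)
v' = (1.4768, -1.1160, -1.4832)
ω' = (0.7670, 1.3020, 0.5732)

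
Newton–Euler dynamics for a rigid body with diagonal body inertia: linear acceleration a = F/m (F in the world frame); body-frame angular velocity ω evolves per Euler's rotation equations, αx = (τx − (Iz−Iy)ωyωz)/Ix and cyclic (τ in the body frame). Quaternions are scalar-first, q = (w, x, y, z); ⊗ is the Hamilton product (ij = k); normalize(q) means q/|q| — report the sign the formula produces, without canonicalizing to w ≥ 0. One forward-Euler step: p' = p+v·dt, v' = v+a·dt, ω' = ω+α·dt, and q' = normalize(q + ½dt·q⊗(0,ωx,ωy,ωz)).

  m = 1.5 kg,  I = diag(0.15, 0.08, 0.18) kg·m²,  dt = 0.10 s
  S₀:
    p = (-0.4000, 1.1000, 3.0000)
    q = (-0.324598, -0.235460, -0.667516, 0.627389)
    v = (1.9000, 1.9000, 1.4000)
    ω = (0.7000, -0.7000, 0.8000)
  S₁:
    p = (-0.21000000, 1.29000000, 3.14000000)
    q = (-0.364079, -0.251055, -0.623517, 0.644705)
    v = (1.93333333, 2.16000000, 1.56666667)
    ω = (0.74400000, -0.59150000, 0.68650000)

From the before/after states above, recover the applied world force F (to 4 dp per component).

F = (0.5000, 3.9000, 2.5000)

velocity change Δv = (0.03333333, 0.26000000, 0.16666667)
m·(v₁−v₀)/dt = (0.5000, 3.9000, 2.5000)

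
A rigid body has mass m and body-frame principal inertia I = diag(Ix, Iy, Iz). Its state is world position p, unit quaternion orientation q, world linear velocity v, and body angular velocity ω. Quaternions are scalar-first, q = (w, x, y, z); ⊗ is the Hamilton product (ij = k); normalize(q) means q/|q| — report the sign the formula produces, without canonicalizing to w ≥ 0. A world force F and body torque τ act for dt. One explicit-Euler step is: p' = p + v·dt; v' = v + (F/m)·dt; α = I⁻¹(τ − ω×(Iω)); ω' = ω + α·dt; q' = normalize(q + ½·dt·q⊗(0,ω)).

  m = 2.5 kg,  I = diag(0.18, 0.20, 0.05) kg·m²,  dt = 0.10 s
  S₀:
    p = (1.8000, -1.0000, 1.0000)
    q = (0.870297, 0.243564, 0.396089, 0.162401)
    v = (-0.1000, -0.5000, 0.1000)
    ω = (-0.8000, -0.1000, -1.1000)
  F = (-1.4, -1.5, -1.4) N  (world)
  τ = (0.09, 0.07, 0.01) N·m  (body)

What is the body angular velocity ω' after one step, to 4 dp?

ω' = (-0.7408, -0.1222, -1.0832)

gyro term ω×Iω = (-0.0165, 0.1144, 0.0016)
angular accel α = (0.5917, -0.2220, 0.1680)
ω + α·dt = (-0.7408, -0.1222, -1.0832)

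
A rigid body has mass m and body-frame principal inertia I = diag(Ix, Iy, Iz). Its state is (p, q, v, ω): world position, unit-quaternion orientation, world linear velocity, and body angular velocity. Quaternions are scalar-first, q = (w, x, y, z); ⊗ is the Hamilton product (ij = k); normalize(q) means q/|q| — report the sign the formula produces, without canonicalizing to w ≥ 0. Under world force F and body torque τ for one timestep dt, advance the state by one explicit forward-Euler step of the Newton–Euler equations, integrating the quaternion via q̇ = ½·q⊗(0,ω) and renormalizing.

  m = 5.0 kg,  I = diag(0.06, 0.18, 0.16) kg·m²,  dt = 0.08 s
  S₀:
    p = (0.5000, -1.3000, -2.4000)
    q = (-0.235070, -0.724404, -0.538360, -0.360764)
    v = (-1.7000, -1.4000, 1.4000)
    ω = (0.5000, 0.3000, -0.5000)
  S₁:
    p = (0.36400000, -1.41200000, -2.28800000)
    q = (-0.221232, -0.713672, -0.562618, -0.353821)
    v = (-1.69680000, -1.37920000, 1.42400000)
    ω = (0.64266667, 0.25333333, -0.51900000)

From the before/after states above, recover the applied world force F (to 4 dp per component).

F = (0.2000, 1.3000, 1.5000)

v₁ − v₀ = (0.00320000, 0.02080000, 0.02400000)
F = m·Δv/dt = (0.2000, 1.3000, 1.5000)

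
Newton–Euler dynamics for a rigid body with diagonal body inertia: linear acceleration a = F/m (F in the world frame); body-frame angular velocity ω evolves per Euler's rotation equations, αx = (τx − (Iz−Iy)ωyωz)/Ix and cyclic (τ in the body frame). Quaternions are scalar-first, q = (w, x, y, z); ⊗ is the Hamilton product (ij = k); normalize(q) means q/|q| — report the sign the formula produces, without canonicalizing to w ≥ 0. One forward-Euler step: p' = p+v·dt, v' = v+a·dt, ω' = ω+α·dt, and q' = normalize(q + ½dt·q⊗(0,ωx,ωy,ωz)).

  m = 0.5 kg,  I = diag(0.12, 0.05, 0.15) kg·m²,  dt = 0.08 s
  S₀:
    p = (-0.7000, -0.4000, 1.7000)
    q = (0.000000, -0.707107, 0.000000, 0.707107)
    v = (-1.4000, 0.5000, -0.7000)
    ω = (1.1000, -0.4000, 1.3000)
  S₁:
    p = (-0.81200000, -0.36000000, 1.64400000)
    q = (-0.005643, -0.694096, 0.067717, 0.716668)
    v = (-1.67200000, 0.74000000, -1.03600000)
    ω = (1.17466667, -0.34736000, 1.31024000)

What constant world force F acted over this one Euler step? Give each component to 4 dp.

F = (-1.7000, 1.5000, -2.1000)

velocity change Δv = (-0.27200000, 0.24000000, -0.33600000)
applied force F = (-1.7000, 1.5000, -2.1000)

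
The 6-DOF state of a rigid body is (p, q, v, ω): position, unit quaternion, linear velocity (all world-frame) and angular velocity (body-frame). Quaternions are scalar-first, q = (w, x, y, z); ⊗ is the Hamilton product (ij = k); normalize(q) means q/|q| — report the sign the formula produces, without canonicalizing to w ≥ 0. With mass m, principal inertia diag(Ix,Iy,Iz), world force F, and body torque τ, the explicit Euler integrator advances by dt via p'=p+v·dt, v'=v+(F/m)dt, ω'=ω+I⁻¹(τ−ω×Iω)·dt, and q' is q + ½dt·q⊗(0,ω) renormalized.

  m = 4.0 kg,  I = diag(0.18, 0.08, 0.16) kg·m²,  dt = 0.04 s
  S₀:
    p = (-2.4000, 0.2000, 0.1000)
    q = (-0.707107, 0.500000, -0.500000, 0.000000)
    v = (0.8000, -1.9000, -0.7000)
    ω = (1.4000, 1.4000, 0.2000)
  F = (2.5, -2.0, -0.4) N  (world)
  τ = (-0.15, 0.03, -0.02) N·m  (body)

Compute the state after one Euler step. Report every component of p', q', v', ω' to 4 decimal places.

p' = (-2.3680, 0.1240, 0.0720)
q' = (-0.7065, 0.4778, -0.5214, 0.0252)
v' = (0.8250, -1.9200, -0.7040)
ω' = (1.3617, 1.4122, 0.2440)

a = (0.6250, -0.5000, -0.1000)
new position p' = (-2.3680, 0.1240, 0.0720)
v' = v + a·dt = (0.8250, -1.9200, -0.7040)
(τ − ω×Iω)/I = (-0.9578, 0.3050, 1.1000)
new body rate ω' = (1.3617, 1.4122, 0.2440)
Hamilton product q⊗(0,ω) = (0.0000000, -1.0899498, -1.0899498, 1.2585786)
q' = normalize(q + ½dt·q⊗(0,ω)) = (-0.7065, 0.4778, -0.5214, 0.0252)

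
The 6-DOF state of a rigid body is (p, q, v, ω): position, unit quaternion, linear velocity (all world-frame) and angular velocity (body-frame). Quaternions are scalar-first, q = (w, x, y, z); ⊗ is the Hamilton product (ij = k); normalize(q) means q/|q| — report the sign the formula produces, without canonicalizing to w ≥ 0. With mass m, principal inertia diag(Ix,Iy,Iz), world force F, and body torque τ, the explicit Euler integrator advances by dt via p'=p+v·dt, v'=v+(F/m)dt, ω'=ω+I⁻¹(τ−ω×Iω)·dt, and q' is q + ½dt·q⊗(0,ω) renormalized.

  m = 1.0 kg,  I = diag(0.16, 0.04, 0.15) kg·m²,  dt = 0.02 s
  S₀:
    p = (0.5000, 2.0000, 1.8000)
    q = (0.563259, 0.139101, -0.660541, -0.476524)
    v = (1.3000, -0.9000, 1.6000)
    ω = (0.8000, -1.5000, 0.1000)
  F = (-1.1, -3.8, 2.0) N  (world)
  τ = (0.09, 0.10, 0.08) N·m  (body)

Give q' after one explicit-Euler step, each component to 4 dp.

q' = (0.5526, 0.1358, -0.6728, -0.4727)

2q̇ = q⊗(0,ω) = (-1.0544399, -0.3302329, -1.2400178, 0.3761072)
q' = normalize(q + ½dt·q⊗(0,ω)) = (0.5526, 0.1358, -0.6728, -0.4727)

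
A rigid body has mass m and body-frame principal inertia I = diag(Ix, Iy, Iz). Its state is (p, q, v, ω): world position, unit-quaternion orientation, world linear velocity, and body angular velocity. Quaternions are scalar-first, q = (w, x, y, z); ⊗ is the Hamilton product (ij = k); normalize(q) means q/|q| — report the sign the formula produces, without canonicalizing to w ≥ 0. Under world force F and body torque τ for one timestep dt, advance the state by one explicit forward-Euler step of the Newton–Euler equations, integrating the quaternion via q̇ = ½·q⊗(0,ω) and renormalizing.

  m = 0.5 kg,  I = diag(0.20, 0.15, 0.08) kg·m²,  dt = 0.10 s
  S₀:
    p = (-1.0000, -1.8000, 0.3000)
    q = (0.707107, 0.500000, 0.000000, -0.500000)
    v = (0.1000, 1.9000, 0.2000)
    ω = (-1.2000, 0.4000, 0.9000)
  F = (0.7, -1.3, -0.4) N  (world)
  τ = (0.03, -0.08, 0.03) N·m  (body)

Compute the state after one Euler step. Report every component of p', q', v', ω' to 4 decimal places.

p' = (-0.9900, -1.6100, 0.3200)
q' = (0.7573, 0.4662, 0.0216, -0.4568)
v' = (0.2400, 1.6400, 0.1200)
ω' = (-1.1724, 0.4331, 0.9075)

precession coupling ω×(Iω) = (-0.0252, -0.1296, 0.0240)
(τ − ω×Iω)/I = (0.2760, 0.3307, 0.0750)
ω + α·dt = (-1.1724, 0.4331, 0.9075)
2q̇ = q⊗(0,ω) = (1.0500000, -0.6485284, 0.4328428, 0.8363963)
q + ½dt·q⊗(0,ω), renormalized = (0.7573, 0.4662, 0.0216, -0.4568)
linear accel F/m = (1.4000, -2.6000, -0.8000)
p + v·dt = (-0.9900, -1.6100, 0.3200)
new velocity v' = (0.2400, 1.6400, 0.1200)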